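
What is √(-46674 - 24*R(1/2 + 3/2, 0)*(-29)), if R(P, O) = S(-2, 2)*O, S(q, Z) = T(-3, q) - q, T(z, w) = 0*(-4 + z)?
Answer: 3*I*√5186 ≈ 216.04*I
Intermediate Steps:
T(z, w) = 0
S(q, Z) = -q (S(q, Z) = 0 - q = -q)
R(P, O) = 2*O (R(P, O) = (-1*(-2))*O = 2*O)
√(-46674 - 24*R(1/2 + 3/2, 0)*(-29)) = √(-46674 - 48*0*(-29)) = √(-46674 - 24*0*(-29)) = √(-46674 + 0*(-29)) = √(-46674 + 0) = √(-46674) = 3*I*√5186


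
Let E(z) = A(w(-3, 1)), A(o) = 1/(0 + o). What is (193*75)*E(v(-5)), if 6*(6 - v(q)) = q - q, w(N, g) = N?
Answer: -4825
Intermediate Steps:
v(q) = 6 (v(q) = 6 - (q - q)/6 = 6 - ⅙*0 = 6 + 0 = 6)
A(o) = 1/o
E(z) = -⅓ (E(z) = 1/(-3) = -⅓)
(193*75)*E(v(-5)) = (193*75)*(-⅓) = 14475*(-⅓) = -4825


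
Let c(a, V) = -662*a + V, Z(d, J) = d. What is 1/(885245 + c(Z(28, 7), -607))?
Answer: 1/866102 ≈ 1.1546e-6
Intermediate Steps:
c(a, V) = V - 662*a
1/(885245 + c(Z(28, 7), -607)) = 1/(885245 + (-607 - 662*28)) = 1/(885245 + (-607 - 18536)) = 1/(885245 - 19143) = 1/866102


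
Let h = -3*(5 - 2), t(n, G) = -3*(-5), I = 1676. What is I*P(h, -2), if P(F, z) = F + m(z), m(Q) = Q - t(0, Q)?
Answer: -43576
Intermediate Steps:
t(n, G) = 15
h = -9 (h = -3*3 = -9)
m(Q) = -15 + Q (m(Q) = Q - 1*15 = Q - 15 = -15 + Q)
P(F, z) = -15 + F + z (P(F, z) = F + (-15 + z) = -15 + F + z)
I*P(h, -2) = 1676*(-15 - 9 - 2) = 1676*(-26) = -43576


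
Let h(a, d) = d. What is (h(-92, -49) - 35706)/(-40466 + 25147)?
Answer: 35755/15319 ≈ 2.3340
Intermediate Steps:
(h(-92, -49) - 35706)/(-40466 + 25147) = (-49 - 35706)/(-40466 + 25147) = -35755/(-15319) = -35755*(-1/15319) = 35755/15319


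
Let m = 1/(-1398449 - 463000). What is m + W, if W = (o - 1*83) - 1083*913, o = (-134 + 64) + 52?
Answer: -1840749687121/1861449 ≈ -9.8888e+5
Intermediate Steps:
o = -18 (o = -70 + 52 = -18)
m = -1/1861449 (m = 1/(-1861449) = -1/1861449 ≈ -5.3722e-7)
W = -988880 (W = (-18 - 1*83) - 1083*913 = (-18 - 83) - 988779 = -101 - 988779 = -988880)
m + W = -1/1861449 - 988880 = -1840749687121/1861449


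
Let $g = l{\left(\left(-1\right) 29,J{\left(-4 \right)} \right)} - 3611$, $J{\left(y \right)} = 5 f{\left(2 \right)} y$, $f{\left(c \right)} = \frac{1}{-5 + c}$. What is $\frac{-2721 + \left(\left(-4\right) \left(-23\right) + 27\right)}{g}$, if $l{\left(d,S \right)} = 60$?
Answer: $\frac{2602}{3551} \approx 0.73275$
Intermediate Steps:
$J{\left(y \right)} = - \frac{5 y}{3}$ ($J{\left(y \right)} = \frac{5}{-5 + 2} y = \frac{5}{-3} y = 5 \left(- \frac{1}{3}\right) y = - \frac{5 y}{3}$)
$g = -3551$ ($g = 60 - 3611 = -3551$)
$\frac{-2721 + \left(\left(-4\right) \left(-23\right) + 27\right)}{g} = \frac{-2721 + \left(\left(-4\right) \left(-23\right) + 27\right)}{-3551} = \left(-2721 + \left(92 + 27\right)\right) \left(- \frac{1}{3551}\right) = \left(-2721 + 119\right) \left(- \frac{1}{3551}\right) = \left(-2602\right) \left(- \frac{1}{3551}\right) = \frac{2602}{3551}$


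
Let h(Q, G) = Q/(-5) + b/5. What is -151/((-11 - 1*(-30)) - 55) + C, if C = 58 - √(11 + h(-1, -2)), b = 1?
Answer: 2239/36 - √285/5 ≈ 58.818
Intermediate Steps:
h(Q, G) = ⅕ - Q/5 (h(Q, G) = Q/(-5) + 1/5 = Q*(-⅕) + 1*(⅕) = -Q/5 + ⅕ = ⅕ - Q/5)
C = 58 - √285/5 (C = 58 - √(11 + (⅕ - ⅕*(-1))) = 58 - √(11 + (⅕ + ⅕)) = 58 - √(11 + ⅖) = 58 - √(57/5) = 58 - √285/5 ≈ 54.624)
-151/((-11 - 1*(-30)) - 55) + C = -151/((-11 - 1*(-30)) - 55) + (58 - √285/5) = -151/((-11 + 30) - 55) + (58 - √285/5) = -151/(19 - 55) + (58 - √285/5) = -151/(-36) + (58 - √285/5) = -1/36*(-151) + (58 - √285/5) = 151/36 + (58 - √285/5) = 2239/36 - √285/5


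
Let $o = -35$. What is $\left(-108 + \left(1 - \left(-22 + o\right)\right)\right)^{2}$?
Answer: $2500$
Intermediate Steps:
$\left(-108 + \left(1 - \left(-22 + o\right)\right)\right)^{2} = \left(-108 + \left(1 + \left(22 - -35\right)\right)\right)^{2} = \left(-108 + \left(1 + \left(22 + 35\right)\right)\right)^{2} = \left(-108 + \left(1 + 57\right)\right)^{2} = \left(-108 + 58\right)^{2} = \left(-50\right)^{2} = 2500$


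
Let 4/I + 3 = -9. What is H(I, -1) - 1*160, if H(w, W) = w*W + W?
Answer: -482/3 ≈ -160.67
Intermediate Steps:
I = -1/3 (I = 4/(-3 - 9) = 4/(-12) = 4*(-1/12) = -1/3 ≈ -0.33333)
H(w, W) = W + W*w (H(w, W) = W*w + W = W + W*w)
H(I, -1) - 1*160 = -(1 - 1/3) - 1*160 = -1*2/3 - 160 = -2/3 - 160 = -482/3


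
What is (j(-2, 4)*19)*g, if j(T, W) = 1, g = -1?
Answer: -19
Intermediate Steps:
(j(-2, 4)*19)*g = (1*19)*(-1) = 19*(-1) = -19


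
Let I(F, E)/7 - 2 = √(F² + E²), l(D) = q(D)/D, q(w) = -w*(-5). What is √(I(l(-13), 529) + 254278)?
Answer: √(254292 + 7*√279866) ≈ 507.93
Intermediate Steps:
q(w) = 5*w
l(D) = 5 (l(D) = (5*D)/D = 5)
I(F, E) = 14 + 7*√(E² + F²) (I(F, E) = 14 + 7*√(F² + E²) = 14 + 7*√(E² + F²))
√(I(l(-13), 529) + 254278) = √((14 + 7*√(529² + 5²)) + 254278) = √((14 + 7*√(279841 + 25)) + 254278) = √((14 + 7*√279866) + 254278) = √(254292 + 7*√279866)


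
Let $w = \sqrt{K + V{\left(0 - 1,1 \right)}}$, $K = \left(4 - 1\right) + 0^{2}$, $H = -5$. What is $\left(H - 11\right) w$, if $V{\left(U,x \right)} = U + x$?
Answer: $- 16 \sqrt{3} \approx -27.713$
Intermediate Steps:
$K = 3$ ($K = \left(4 - 1\right) + 0 = 3 + 0 = 3$)
$w = \sqrt{3}$ ($w = \sqrt{3 + \left(\left(0 - 1\right) + 1\right)} = \sqrt{3 + \left(-1 + 1\right)} = \sqrt{3 + 0} = \sqrt{3} \approx 1.732$)
$\left(H - 11\right) w = \left(-5 - 11\right) \sqrt{3} = - 16 \sqrt{3}$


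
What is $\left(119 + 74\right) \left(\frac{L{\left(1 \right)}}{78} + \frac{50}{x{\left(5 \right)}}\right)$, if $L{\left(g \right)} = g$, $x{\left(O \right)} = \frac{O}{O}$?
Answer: $\frac{752893}{78} \approx 9652.5$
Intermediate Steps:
$x{\left(O \right)} = 1$
$\left(119 + 74\right) \left(\frac{L{\left(1 \right)}}{78} + \frac{50}{x{\left(5 \right)}}\right) = \left(119 + 74\right) \left(1 \cdot \frac{1}{78} + \frac{50}{1}\right) = 193 \left(1 \cdot \frac{1}{78} + 50 \cdot 1\right) = 193 \left(\frac{1}{78} + 50\right) = 193 \cdot \frac{3901}{78} = \frac{752893}{78}$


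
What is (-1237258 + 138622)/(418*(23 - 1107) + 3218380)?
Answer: -8323/20949 ≈ -0.39730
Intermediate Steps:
(-1237258 + 138622)/(418*(23 - 1107) + 3218380) = -1098636/(418*(-1084) + 3218380) = -1098636/(-453112 + 3218380) = -1098636/2765268 = -1098636*1/2765268 = -8323/20949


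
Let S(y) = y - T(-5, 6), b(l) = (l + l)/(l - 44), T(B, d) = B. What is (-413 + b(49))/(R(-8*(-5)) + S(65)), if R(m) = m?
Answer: -1967/550 ≈ -3.5764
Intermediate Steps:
b(l) = 2*l/(-44 + l) (b(l) = (2*l)/(-44 + l) = 2*l/(-44 + l))
S(y) = 5 + y (S(y) = y - 1*(-5) = y + 5 = 5 + y)
(-413 + b(49))/(R(-8*(-5)) + S(65)) = (-413 + 2*49/(-44 + 49))/(-8*(-5) + (5 + 65)) = (-413 + 2*49/5)/(40 + 70) = (-413 + 2*49*(⅕))/110 = (-413 + 98/5)*(1/110) = -1967/5*1/110 = -1967/550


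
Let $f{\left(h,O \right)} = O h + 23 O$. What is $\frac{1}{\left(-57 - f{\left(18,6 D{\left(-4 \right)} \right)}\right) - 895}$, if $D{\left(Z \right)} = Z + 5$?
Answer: $- \frac{1}{1198} \approx -0.00083472$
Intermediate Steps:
$D{\left(Z \right)} = 5 + Z$
$f{\left(h,O \right)} = 23 O + O h$
$\frac{1}{\left(-57 - f{\left(18,6 D{\left(-4 \right)} \right)}\right) - 895} = \frac{1}{\left(-57 - 6 \left(5 - 4\right) \left(23 + 18\right)\right) - 895} = \frac{1}{\left(-57 - 6 \cdot 1 \cdot 41\right) - 895} = \frac{1}{\left(-57 - 6 \cdot 41\right) - 895} = \frac{1}{\left(-57 - 246\right) - 895} = \frac{1}{-303 - 895} = \frac{1}{-1198} = - \frac{1}{1198}$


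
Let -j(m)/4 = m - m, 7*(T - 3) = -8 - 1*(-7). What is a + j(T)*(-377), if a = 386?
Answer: 386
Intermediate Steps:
T = 20/7 (T = 3 + (-8 - 1*(-7))/7 = 3 + (-8 + 7)/7 = 3 + (⅐)*(-1) = 3 - ⅐ = 20/7 ≈ 2.8571)
j(m) = 0 (j(m) = -4*(m - m) = -4*0 = 0)
a + j(T)*(-377) = 386 + 0*(-377) = 386 + 0 = 386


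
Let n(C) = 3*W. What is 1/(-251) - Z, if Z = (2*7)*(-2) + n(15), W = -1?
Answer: 7780/251 ≈ 30.996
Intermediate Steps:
n(C) = -3 (n(C) = 3*(-1) = -3)
Z = -31 (Z = (2*7)*(-2) - 3 = 14*(-2) - 3 = -28 - 3 = -31)
1/(-251) - Z = 1/(-251) - 1*(-31) = -1/251 + 31 = 7780/251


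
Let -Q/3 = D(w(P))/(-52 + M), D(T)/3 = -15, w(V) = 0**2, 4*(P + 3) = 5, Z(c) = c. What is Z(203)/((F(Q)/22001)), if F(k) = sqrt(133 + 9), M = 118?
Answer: 4466203*sqrt(142)/142 ≈ 3.7480e+5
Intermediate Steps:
P = -7/4 (P = -3 + (1/4)*5 = -3 + 5/4 = -7/4 ≈ -1.7500)
w(V) = 0
D(T) = -45 (D(T) = 3*(-15) = -45)
Q = 45/22 (Q = -(-135)/(-52 + 118) = -(-135)/66 = -3*(-15/22) = 45/22 ≈ 2.0455)
F(k) = sqrt(142)
Z(203)/((F(Q)/22001)) = 203/((sqrt(142)/22001)) = 203*(22001*sqrt(142)/142) = 4466203*sqrt(142)/142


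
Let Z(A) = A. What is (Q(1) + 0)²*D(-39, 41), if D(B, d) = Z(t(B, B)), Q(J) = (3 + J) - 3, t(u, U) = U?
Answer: -39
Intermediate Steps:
Q(J) = J
D(B, d) = B
(Q(1) + 0)²*D(-39, 41) = (1 + 0)²*(-39) = 1²*(-39) = 1*(-39) = -39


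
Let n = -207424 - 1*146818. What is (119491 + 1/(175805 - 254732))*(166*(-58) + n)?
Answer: -1143894014061240/26309 ≈ -4.3479e+10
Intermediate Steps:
n = -354242 (n = -207424 - 146818 = -354242)
(119491 + 1/(175805 - 254732))*(166*(-58) + n) = (119491 + 1/(175805 - 254732))*(166*(-58) - 354242) = (119491 + 1/(-78927))*(-9628 - 354242) = (119491 - 1/78927)*(-363870) = (9431066156/78927)*(-363870) = -1143894014061240/26309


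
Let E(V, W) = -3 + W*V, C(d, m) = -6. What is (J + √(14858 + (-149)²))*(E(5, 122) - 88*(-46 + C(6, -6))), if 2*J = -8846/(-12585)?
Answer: 22924409/12585 + 5183*√37059 ≈ 9.9959e+5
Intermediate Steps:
J = 4423/12585 (J = (-8846/(-12585))/2 = (-8846*(-1/12585))/2 = (½)*(8846/12585) = 4423/12585 ≈ 0.35145)
E(V, W) = -3 + V*W
(J + √(14858 + (-149)²))*(E(5, 122) - 88*(-46 + C(6, -6))) = (4423/12585 + √(14858 + (-149)²))*((-3 + 5*122) - 88*(-46 - 6)) = (4423/12585 + √(14858 + 22201))*((-3 + 610) - 88*(-52)) = (4423/12585 + √37059)*(607 + 4576) = (4423/12585 + √37059)*5183 = 22924409/12585 + 5183*√37059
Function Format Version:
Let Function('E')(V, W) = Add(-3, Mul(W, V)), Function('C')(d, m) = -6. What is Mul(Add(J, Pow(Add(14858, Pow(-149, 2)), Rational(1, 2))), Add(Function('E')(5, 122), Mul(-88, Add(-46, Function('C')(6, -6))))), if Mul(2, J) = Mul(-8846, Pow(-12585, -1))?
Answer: Add(Rational(22924409, 12585), Mul(5183, Pow(37059, Rational(1, 2)))) ≈ 9.9959e+5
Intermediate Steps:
J = Rational(4423, 12585) (J = Mul(Rational(1, 2), Mul(-8846, Pow(-12585, -1))) = Mul(Rational(1, 2), Mul(-8846, Rational(-1, 12585))) = Mul(Rational(1, 2), Rational(8846, 12585)) = Rational(4423, 12585) ≈ 0.35145)
Function('E')(V, W) = Add(-3, Mul(V, W))
Mul(Add(J, Pow(Add(14858, Pow(-149, 2)), Rational(1, 2))), Add(Function('E')(5, 122), Mul(-88, Add(-46, Function('C')(6, -6))))) = Mul(Add(Rational(4423, 12585), Pow(Add(14858, Pow(-149, 2)), Rational(1, 2))), Add(Add(-3, Mul(5, 122)), Mul(-88, Add(-46, -6)))) = Mul(Add(Rational(4423, 12585), Pow(Add(14858, 22201), Rational(1, 2))), Add(Add(-3, 610), Mul(-88, -52))) = Mul(Add(Rational(4423, 12585), Pow(37059, Rational(1, 2))), Add(607, 4576)) = Mul(Add(Rational(4423, 12585), Pow(37059, Rational(1, 2))), 5183) = Add(Rational(22924409, 12585), Mul(5183, Pow(37059, Rational(1, 2))))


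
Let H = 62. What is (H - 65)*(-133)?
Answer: 399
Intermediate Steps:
(H - 65)*(-133) = (62 - 65)*(-133) = -3*(-133) = 399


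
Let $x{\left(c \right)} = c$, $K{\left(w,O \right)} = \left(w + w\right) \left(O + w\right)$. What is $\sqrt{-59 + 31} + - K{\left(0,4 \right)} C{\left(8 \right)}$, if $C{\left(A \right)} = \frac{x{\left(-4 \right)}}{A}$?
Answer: $2 i \sqrt{7} \approx 5.2915 i$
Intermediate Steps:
$K{\left(w,O \right)} = 2 w \left(O + w\right)$
$C{\left(A \right)} = - \frac{4}{A}$
$\sqrt{-59 + 31} + - K{\left(0,4 \right)} C{\left(8 \right)} = \sqrt{-59 + 31} + - 2 \cdot 0 \left(4 + 0\right) \left(- \frac{4}{8}\right) = \sqrt{-28} + - 2 \cdot 0 \cdot 4 \left(\left(-4\right) \frac{1}{8}\right) = 2 i \sqrt{7} + \left(-1\right) 0 \left(- \frac{1}{2}\right) = 2 i \sqrt{7} + 0 \left(- \frac{1}{2}\right) = 2 i \sqrt{7} + 0 = 2 i \sqrt{7}$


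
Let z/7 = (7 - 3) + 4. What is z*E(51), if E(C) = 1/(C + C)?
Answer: 28/51 ≈ 0.54902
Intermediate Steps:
E(C) = 1/(2*C)
z = 56 (z = 7*((7 - 3) + 4) = 7*(4 + 4) = 7*8 = 56)
z*E(51) = 56*((1/2)/51) = 56*((1/2)*(1/51)) = 56*(1/102) = 28/51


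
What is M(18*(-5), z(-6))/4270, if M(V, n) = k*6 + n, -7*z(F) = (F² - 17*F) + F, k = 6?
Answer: 12/2989 ≈ 0.0040147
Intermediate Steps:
z(F) = -F²/7 + 16*F/7 (z(F) = -((F² - 17*F) + F)/7 = -(F² - 16*F)/7 = -F²/7 + 16*F/7)
M(V, n) = 36 + n (M(V, n) = 6*6 + n = 36 + n)
M(18*(-5), z(-6))/4270 = (36 + (⅐)*(-6)*(16 - 1*(-6)))/4270 = (36 + (⅐)*(-6)*(16 + 6))*(1/4270) = (36 + (⅐)*(-6)*22)*(1/4270) = (36 - 132/7)*(1/4270) = (120/7)*(1/4270) = 12/2989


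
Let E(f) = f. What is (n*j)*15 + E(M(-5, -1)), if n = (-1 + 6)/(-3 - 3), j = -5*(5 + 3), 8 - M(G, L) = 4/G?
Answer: 2544/5 ≈ 508.80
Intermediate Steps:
M(G, L) = 8 - 4/G
j = -40 (j = -5*8 = -40)
n = -⅚ (n = 5/(-6) = 5*(-⅙) = -⅚ ≈ -0.83333)
(n*j)*15 + E(M(-5, -1)) = -⅚*(-40)*15 + (8 - 4/(-5)) = (100/3)*15 + (8 - 4*(-⅕)) = 500 + (8 + ⅘) = 500 + 44/5 = 2544/5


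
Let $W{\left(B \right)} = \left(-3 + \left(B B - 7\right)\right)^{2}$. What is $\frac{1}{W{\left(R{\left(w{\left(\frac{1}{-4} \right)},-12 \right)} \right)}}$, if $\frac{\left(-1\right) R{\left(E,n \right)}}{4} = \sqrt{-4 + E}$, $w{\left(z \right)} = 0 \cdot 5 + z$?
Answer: $\frac{1}{6084} \approx 0.00016437$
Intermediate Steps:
$w{\left(z \right)} = z$ ($w{\left(z \right)} = 0 + z = z$)
$R{\left(E,n \right)} = - 4 \sqrt{-4 + E}$
$W{\left(B \right)} = \left(-10 + B^{2}\right)^{2}$ ($W{\left(B \right)} = \left(-3 + \left(B^{2} - 7\right)\right)^{2} = \left(-3 + \left(-7 + B^{2}\right)\right)^{2} = \left(-10 + B^{2}\right)^{2}$)
$\frac{1}{W{\left(R{\left(w{\left(\frac{1}{-4} \right)},-12 \right)} \right)}} = \frac{1}{\left(-10 + \left(- 4 \sqrt{-4 + \frac{1}{-4}}\right)^{2}\right)^{2}} = \frac{1}{\left(-10 + \left(- 4 \sqrt{-4 - \frac{1}{4}}\right)^{2}\right)^{2}} = \frac{1}{\left(-10 + \left(- 4 \sqrt{- \frac{17}{4}}\right)^{2}\right)^{2}} = \frac{1}{\left(-10 + \left(- 4 \frac{i \sqrt{17}}{2}\right)^{2}\right)^{2}} = \frac{1}{\left(-10 + \left(- 2 i \sqrt{17}\right)^{2}\right)^{2}} = \frac{1}{\left(-10 - 68\right)^{2}} = \frac{1}{\left(-78\right)^{2}} = \frac{1}{6084}$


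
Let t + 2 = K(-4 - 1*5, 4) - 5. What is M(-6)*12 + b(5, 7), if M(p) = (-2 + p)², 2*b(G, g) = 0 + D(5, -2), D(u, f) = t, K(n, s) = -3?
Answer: 763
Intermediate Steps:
t = -10 (t = -2 + (-3 - 5) = -2 - 8 = -10)
D(u, f) = -10
b(G, g) = -5 (b(G, g) = (0 - 10)/2 = (½)*(-10) = -5)
M(-6)*12 + b(5, 7) = (-2 - 6)²*12 - 5 = (-8)²*12 - 5 = 64*12 - 5 = 768 - 5 = 763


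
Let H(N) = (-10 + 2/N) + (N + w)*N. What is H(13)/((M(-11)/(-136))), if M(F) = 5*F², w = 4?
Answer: -74664/1573 ≈ -47.466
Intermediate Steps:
H(N) = -10 + 2/N + N*(4 + N) (H(N) = (-10 + 2/N) + (N + 4)*N = (-10 + 2/N) + (4 + N)*N = (-10 + 2/N) + N*(4 + N) = -10 + 2/N + N*(4 + N))
H(13)/((M(-11)/(-136))) = (-10 + 13² + 2/13 + 4*13)/(((5*(-11)²)/(-136))) = (-10 + 169 + 2*(1/13) + 52)/(((5*121)*(-1/136))) = (-10 + 169 + 2/13 + 52)/((605*(-1/136))) = 2745/(13*(-605/136)) = (2745/13)*(-136/605) = -74664/1573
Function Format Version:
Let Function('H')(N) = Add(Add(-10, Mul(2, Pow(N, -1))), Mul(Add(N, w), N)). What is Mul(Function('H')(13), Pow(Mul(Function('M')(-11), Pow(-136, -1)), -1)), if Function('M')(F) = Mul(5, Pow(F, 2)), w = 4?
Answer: Rational(-74664, 1573) ≈ -47.466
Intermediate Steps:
Function('H')(N) = Add(-10, Mul(2, Pow(N, -1)), Mul(N, Add(4, N))) (Function('H')(N) = Add(Add(-10, Mul(2, Pow(N, -1))), Mul(Add(N, 4), N)) = Add(Add(-10, Mul(2, Pow(N, -1))), Mul(Add(4, N), N)) = Add(Add(-10, Mul(2, Pow(N, -1))), Mul(N, Add(4, N))) = Add(-10, Mul(2, Pow(N, -1)), Mul(N, Add(4, N))))
Mul(Function('H')(13), Pow(Mul(Function('M')(-11), Pow(-136, -1)), -1)) = Mul(Add(-10, Pow(13, 2), Mul(2, Pow(13, -1)), Mul(4, 13)), Pow(Mul(Mul(5, Pow(-11, 2)), Pow(-136, -1)), -1)) = Mul(Add(-10, 169, Mul(2, Rational(1, 13)), 52), Pow(Mul(Mul(5, 121), Rational(-1, 136)), -1)) = Mul(Add(-10, 169, Rational(2, 13), 52), Pow(Mul(605, Rational(-1, 136)), -1)) = Mul(Rational(2745, 13), Pow(Rational(-605, 136), -1)) = Mul(Rational(2745, 13), Rational(-136, 605)) = Rational(-74664, 1573)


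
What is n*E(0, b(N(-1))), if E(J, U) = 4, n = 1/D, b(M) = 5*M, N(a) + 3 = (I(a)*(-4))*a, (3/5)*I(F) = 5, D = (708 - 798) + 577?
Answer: 4/487 ≈ 0.0082135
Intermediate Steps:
D = 487 (D = -90 + 577 = 487)
I(F) = 25/3 (I(F) = (5/3)*5 = 25/3)
N(a) = -3 - 100*a/3 (N(a) = -3 + ((25/3)*(-4))*a = -3 - 100*a/3)
n = 1/487 ≈ 0.0020534
n*E(0, b(N(-1))) = (1/487)*4 = 4/487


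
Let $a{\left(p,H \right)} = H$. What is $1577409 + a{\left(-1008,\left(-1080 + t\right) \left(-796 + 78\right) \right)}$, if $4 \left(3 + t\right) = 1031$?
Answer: $\frac{4339877}{2} \approx 2.1699 \cdot 10^{6}$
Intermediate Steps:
$t = \frac{1019}{4}$ ($t = -3 + \frac{1}{4} \cdot 1031 = -3 + \frac{1031}{4} = \frac{1019}{4} \approx 254.75$)
$1577409 + a{\left(-1008,\left(-1080 + t\right) \left(-796 + 78\right) \right)} = 1577409 + \left(-1080 + \frac{1019}{4}\right) \left(-796 + 78\right) = 1577409 - - \frac{1185059}{2} = 1577409 + \frac{1185059}{2} = \frac{4339877}{2}$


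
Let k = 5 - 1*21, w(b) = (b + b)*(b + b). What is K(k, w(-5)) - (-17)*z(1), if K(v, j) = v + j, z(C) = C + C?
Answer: 118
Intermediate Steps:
w(b) = 4*b² (w(b) = (2*b)*(2*b) = 4*b²)
z(C) = 2*C
k = -16 (k = 5 - 21 = -16)
K(v, j) = j + v
K(k, w(-5)) - (-17)*z(1) = (4*(-5)² - 16) - (-17)*2*1 = (4*25 - 16) - (-17)*2 = (100 - 16) - 1*(-34) = 84 + 34 = 118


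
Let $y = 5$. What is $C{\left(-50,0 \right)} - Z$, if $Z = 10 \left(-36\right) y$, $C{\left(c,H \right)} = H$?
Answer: $1800$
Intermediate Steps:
$Z = -1800$ ($Z = 10 \left(-36\right) 5 = \left(-360\right) 5 = -1800$)
$C{\left(-50,0 \right)} - Z = 0 - -1800 = 0 + 1800 = 1800$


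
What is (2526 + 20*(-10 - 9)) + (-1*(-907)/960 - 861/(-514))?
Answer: 530107499/246720 ≈ 2148.6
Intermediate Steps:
(2526 + 20*(-10 - 9)) + (-1*(-907)/960 - 861/(-514)) = (2526 + 20*(-19)) + (907*(1/960) - 861*(-1/514)) = (2526 - 380) + (907/960 + 861/514) = 2146 + 646379/246720 = 530107499/246720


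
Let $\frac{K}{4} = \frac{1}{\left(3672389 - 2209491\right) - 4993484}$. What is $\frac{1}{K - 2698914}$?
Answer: $- \frac{1765293}{4764373991804} \approx -3.7052 \cdot 10^{-7}$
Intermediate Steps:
$K = - \frac{2}{1765293}$ ($K = \frac{4}{\left(3672389 - 2209491\right) - 4993484} = \frac{4}{1462898 - 4993484} = \frac{4}{-3530586} = 4 \left(- \frac{1}{3530586}\right) = - \frac{2}{1765293} \approx -1.133 \cdot 10^{-6}$)
$\frac{1}{K - 2698914} = \frac{1}{- \frac{2}{1765293} - 2698914} = \frac{1}{- \frac{4764373991804}{1765293}} = - \frac{1765293}{4764373991804}$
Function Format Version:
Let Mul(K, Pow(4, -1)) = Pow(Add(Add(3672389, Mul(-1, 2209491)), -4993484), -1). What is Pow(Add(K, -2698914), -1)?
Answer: Rational(-1765293, 4764373991804) ≈ -3.7052e-7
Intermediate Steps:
K = Rational(-2, 1765293) (K = Mul(4, Pow(Add(Add(3672389, Mul(-1, 2209491)), -4993484), -1)) = Mul(4, Pow(Add(Add(3672389, -2209491), -4993484), -1)) = Mul(4, Pow(Add(1462898, -4993484), -1)) = Mul(4, Pow(-3530586, -1)) = Mul(4, Rational(-1, 3530586)) = Rational(-2, 1765293) ≈ -1.1330e-6)
Pow(Add(K, -2698914), -1) = Pow(Add(Rational(-2, 1765293), -2698914), -1) = Pow(Rational(-4764373991804, 1765293), -1) = Rational(-1765293, 4764373991804)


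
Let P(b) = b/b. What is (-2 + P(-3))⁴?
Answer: 1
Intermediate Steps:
P(b) = 1
(-2 + P(-3))⁴ = (-2 + 1)⁴ = (-1)⁴ = 1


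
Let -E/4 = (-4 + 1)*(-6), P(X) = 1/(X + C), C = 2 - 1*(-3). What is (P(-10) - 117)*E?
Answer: 42192/5 ≈ 8438.4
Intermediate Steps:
C = 5 (C = 2 + 3 = 5)
P(X) = 1/(5 + X) (P(X) = 1/(X + 5) = 1/(5 + X))
E = -72 (E = -4*(-4 + 1)*(-6) = -(-12)*(-6) = -4*18 = -72)
(P(-10) - 117)*E = (1/(5 - 10) - 117)*(-72) = (1/(-5) - 117)*(-72) = (-1/5 - 117)*(-72) = -586/5*(-72) = 42192/5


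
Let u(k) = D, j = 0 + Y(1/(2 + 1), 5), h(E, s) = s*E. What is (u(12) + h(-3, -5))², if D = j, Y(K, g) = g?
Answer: 400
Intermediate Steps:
h(E, s) = E*s
j = 5 (j = 0 + 5 = 5)
D = 5
u(k) = 5
(u(12) + h(-3, -5))² = (5 - 3*(-5))² = (5 + 15)² = 20² = 400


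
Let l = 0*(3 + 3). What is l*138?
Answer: 0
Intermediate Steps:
l = 0 (l = 0*6 = 0)
l*138 = 0*138 = 0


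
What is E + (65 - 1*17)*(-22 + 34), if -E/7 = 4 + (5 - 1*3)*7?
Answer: 450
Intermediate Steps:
E = -126 (E = -7*(4 + (5 - 1*3)*7) = -7*(4 + (5 - 3)*7) = -7*(4 + 2*7) = -7*(4 + 14) = -7*18 = -126)
E + (65 - 1*17)*(-22 + 34) = -126 + (65 - 1*17)*(-22 + 34) = -126 + (65 - 17)*12 = -126 + 48*12 = -126 + 576 = 450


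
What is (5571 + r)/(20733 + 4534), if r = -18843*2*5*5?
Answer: -936579/25267 ≈ -37.067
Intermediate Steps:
r = -942150 (r = -188430*5 = -18843*50 = -942150)
(5571 + r)/(20733 + 4534) = (5571 - 942150)/(20733 + 4534) = -936579/25267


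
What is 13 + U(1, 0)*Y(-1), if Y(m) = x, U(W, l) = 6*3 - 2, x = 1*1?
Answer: 29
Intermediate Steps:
x = 1
U(W, l) = 16 (U(W, l) = 18 - 2 = 16)
Y(m) = 1
13 + U(1, 0)*Y(-1) = 13 + 16*1 = 13 + 16 = 29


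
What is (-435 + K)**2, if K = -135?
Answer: 324900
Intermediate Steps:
(-435 + K)**2 = (-435 - 135)**2 = (-570)**2 = 324900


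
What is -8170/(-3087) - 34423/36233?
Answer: 189759809/111851271 ≈ 1.6965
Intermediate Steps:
-8170/(-3087) - 34423/36233 = -8170*(-1/3087) - 34423*1/36233 = 8170/3087 - 34423/36233 = 189759809/111851271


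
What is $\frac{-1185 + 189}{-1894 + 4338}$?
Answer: $- \frac{249}{611} \approx -0.40753$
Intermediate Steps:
$\frac{-1185 + 189}{-1894 + 4338} = - \frac{996}{2444} = \left(-996\right) \frac{1}{2444} = - \frac{249}{611}$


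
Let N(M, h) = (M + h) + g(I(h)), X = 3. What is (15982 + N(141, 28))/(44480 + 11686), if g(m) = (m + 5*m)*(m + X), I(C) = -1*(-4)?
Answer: 16319/56166 ≈ 0.29055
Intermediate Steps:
I(C) = 4
g(m) = 6*m*(3 + m) (g(m) = (m + 5*m)*(m + 3) = (6*m)*(3 + m) = 6*m*(3 + m))
N(M, h) = 168 + M + h (N(M, h) = (M + h) + 6*4*(3 + 4) = (M + h) + 6*4*7 = (M + h) + 168 = 168 + M + h)
(15982 + N(141, 28))/(44480 + 11686) = (15982 + (168 + 141 + 28))/(44480 + 11686) = (15982 + 337)/56166 = 16319*(1/56166) = 16319/56166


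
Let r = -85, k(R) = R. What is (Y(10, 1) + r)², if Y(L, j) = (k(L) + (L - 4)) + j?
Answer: 4624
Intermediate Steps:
Y(L, j) = -4 + j + 2*L (Y(L, j) = (L + (L - 4)) + j = (L + (-4 + L)) + j = (-4 + 2*L) + j = -4 + j + 2*L)
(Y(10, 1) + r)² = ((-4 + 1 + 2*10) - 85)² = ((-4 + 1 + 20) - 85)² = (17 - 85)² = (-68)² = 4624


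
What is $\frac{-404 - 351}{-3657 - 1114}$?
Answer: $\frac{755}{4771} \approx 0.15825$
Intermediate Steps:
$\frac{-404 - 351}{-3657 - 1114} = \frac{-404 - 351}{-4771} = \left(-755\right) \left(- \frac{1}{4771}\right) = \frac{755}{4771}$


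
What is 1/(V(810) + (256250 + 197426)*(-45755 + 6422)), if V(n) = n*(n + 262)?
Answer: -1/17843569788 ≈ -5.6043e-11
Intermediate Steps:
V(n) = n*(262 + n)
1/(V(810) + (256250 + 197426)*(-45755 + 6422)) = 1/(810*(262 + 810) + (256250 + 197426)*(-45755 + 6422)) = 1/(810*1072 + 453676*(-39333)) = 1/(868320 - 17844438108) = 1/(-17843569788) = -1/17843569788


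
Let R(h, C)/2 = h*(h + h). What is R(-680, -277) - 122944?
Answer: 1726656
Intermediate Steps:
R(h, C) = 4*h**2 (R(h, C) = 2*(h*(h + h)) = 2*(h*(2*h)) = 2*(2*h**2) = 4*h**2)
R(-680, -277) - 122944 = 4*(-680)**2 - 122944 = 4*462400 - 122944 = 1849600 - 122944 = 1726656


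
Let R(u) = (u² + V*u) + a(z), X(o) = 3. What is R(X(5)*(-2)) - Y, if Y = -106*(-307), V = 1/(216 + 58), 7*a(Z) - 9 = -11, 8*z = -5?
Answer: -31173549/959 ≈ -32506.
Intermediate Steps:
z = -5/8 (z = (⅛)*(-5) = -5/8 ≈ -0.62500)
a(Z) = -2/7 (a(Z) = 9/7 + (⅐)*(-11) = 9/7 - 11/7 = -2/7)
V = 1/274 ≈ 0.0036496
R(u) = -2/7 + u² + u/274 (R(u) = (u² + u/274) - 2/7 = -2/7 + u² + u/274)
Y = 32542
R(X(5)*(-2)) - Y = (-2/7 + (3*(-2))² + (3*(-2))/274) - 1*32542 = (-2/7 + (-6)² + (1/274)*(-6)) - 32542 = (-2/7 + 36 - 3/137) - 32542 = 34229/959 - 32542 = -31173549/959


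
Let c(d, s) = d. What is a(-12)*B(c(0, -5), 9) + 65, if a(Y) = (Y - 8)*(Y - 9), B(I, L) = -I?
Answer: 65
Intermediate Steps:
a(Y) = (-9 + Y)*(-8 + Y) (a(Y) = (-8 + Y)*(-9 + Y) = (-9 + Y)*(-8 + Y))
a(-12)*B(c(0, -5), 9) + 65 = (72 + (-12)² - 17*(-12))*(-1*0) + 65 = (72 + 144 + 204)*0 + 65 = 420*0 + 65 = 0 + 65 = 65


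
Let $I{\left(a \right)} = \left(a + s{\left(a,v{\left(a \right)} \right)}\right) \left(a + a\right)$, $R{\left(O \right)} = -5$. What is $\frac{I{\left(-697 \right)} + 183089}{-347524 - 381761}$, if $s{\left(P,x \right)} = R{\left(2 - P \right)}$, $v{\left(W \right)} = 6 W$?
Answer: $- \frac{1161677}{729285} \approx -1.5929$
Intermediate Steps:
$s{\left(P,x \right)} = -5$
$I{\left(a \right)} = 2 a \left(-5 + a\right)$ ($I{\left(a \right)} = \left(a - 5\right) \left(a + a\right) = \left(-5 + a\right) 2 a = 2 a \left(-5 + a\right)$)
$\frac{I{\left(-697 \right)} + 183089}{-347524 - 381761} = \frac{2 \left(-697\right) \left(-5 - 697\right) + 183089}{-347524 - 381761} = \frac{2 \left(-697\right) \left(-702\right) + 183089}{-729285} = \left(978588 + 183089\right) \left(- \frac{1}{729285}\right) = 1161677 \left(- \frac{1}{729285}\right) = - \frac{1161677}{729285}$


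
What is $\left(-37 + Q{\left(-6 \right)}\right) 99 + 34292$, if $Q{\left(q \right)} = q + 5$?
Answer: $30530$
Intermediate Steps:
$Q{\left(q \right)} = 5 + q$
$\left(-37 + Q{\left(-6 \right)}\right) 99 + 34292 = \left(-37 + \left(5 - 6\right)\right) 99 + 34292 = \left(-37 - 1\right) 99 + 34292 = \left(-38\right) 99 + 34292 = -3762 + 34292 = 30530$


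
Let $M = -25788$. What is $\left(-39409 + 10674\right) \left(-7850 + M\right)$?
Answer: $966587930$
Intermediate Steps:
$\left(-39409 + 10674\right) \left(-7850 + M\right) = \left(-39409 + 10674\right) \left(-7850 - 25788\right) = \left(-28735\right) \left(-33638\right) = 966587930$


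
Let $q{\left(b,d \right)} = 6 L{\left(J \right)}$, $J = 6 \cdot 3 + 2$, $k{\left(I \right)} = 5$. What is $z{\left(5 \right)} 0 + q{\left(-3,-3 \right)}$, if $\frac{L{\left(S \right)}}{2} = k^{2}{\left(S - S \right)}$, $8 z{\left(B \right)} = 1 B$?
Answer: $300$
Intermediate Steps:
$z{\left(B \right)} = \frac{B}{8}$ ($z{\left(B \right)} = \frac{1 B}{8} = \frac{B}{8}$)
$J = 20$ ($J = 18 + 2 = 20$)
$L{\left(S \right)} = 50$ ($L{\left(S \right)} = 2 \cdot 5^{2} = 2 \cdot 25 = 50$)
$q{\left(b,d \right)} = 300$ ($q{\left(b,d \right)} = 6 \cdot 50 = 300$)
$z{\left(5 \right)} 0 + q{\left(-3,-3 \right)} = \frac{1}{8} \cdot 5 \cdot 0 + 300 = \frac{5}{8} \cdot 0 + 300 = 0 + 300 = 300$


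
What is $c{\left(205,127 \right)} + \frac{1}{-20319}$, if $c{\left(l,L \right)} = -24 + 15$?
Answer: $- \frac{182872}{20319} \approx -9.0$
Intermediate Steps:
$c{\left(l,L \right)} = -9$
$c{\left(205,127 \right)} + \frac{1}{-20319} = -9 + \frac{1}{-20319} = -9 - \frac{1}{20319} = - \frac{182872}{20319}$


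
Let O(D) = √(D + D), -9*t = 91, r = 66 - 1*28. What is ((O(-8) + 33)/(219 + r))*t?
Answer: -1001/771 - 364*I/2313 ≈ -1.2983 - 0.15737*I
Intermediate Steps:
r = 38 (r = 66 - 28 = 38)
t = -91/9 (t = -⅑*91 = -91/9 ≈ -10.111)
O(D) = √2*√D (O(D) = √(2*D) = √2*√D)
((O(-8) + 33)/(219 + r))*t = ((√2*√(-8) + 33)/(219 + 38))*(-91/9) = ((√2*(2*I*√2) + 33)/257)*(-91/9) = ((4*I + 33)*(1/257))*(-91/9) = ((33 + 4*I)*(1/257))*(-91/9) = (33/257 + 4*I/257)*(-91/9) = -1001/771 - 364*I/2313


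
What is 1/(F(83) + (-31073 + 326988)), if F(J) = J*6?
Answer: 1/296413 ≈ 3.3737e-6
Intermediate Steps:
F(J) = 6*J
1/(F(83) + (-31073 + 326988)) = 1/(6*83 + (-31073 + 326988)) = 1/(498 + 295915) = 1/296413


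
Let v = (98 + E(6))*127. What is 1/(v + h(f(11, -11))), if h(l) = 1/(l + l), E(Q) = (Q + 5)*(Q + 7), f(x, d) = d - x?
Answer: 44/1346707 ≈ 3.2672e-5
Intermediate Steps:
E(Q) = (5 + Q)*(7 + Q)
h(l) = 1/(2*l)
v = 30607 (v = (98 + (35 + 6² + 12*6))*127 = (98 + (35 + 36 + 72))*127 = (98 + 143)*127 = 241*127 = 30607)
1/(v + h(f(11, -11))) = 1/(30607 + 1/(2*(-11 - 1*11))) = 1/(30607 + 1/(2*(-11 - 11))) = 1/(30607 + (½)/(-22)) = 1/(30607 + (½)*(-1/22)) = 1/(30607 - 1/44) = 1/(1346707/44) = 44/1346707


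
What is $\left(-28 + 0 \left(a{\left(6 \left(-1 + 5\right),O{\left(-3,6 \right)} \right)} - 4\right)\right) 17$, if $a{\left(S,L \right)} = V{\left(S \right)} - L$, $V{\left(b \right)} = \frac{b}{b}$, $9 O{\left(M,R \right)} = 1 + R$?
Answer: $-476$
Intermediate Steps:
$O{\left(M,R \right)} = \frac{1}{9} + \frac{R}{9}$ ($O{\left(M,R \right)} = \frac{1 + R}{9} = \frac{1}{9} + \frac{R}{9}$)
$V{\left(b \right)} = 1$
$a{\left(S,L \right)} = 1 - L$
$\left(-28 + 0 \left(a{\left(6 \left(-1 + 5\right),O{\left(-3,6 \right)} \right)} - 4\right)\right) 17 = \left(-28 + 0 \left(\left(1 - \left(\frac{1}{9} + \frac{1}{9} \cdot 6\right)\right) - 4\right)\right) 17 = \left(-28 + 0 \left(\left(1 - \left(\frac{1}{9} + \frac{2}{3}\right)\right) - 4\right)\right) 17 = \left(-28 + 0 \left(\left(1 - \frac{7}{9}\right) - 4\right)\right) 17 = \left(-28 + 0 \left(\frac{2}{9} - 4\right)\right) 17 = \left(-28 + 0 \left(- \frac{34}{9}\right)\right) 17 = \left(-28 + 0\right) 17 = \left(-28\right) 17 = -476$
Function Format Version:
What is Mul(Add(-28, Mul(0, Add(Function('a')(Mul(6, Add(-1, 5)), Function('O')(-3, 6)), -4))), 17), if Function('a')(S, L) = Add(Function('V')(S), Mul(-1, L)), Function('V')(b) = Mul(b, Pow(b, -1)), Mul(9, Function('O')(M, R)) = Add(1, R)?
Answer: -476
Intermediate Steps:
Function('O')(M, R) = Add(Rational(1, 9), Mul(Rational(1, 9), R)) (Function('O')(M, R) = Mul(Rational(1, 9), Add(1, R)) = Add(Rational(1, 9), Mul(Rational(1, 9), R)))
Function('V')(b) = 1
Function('a')(S, L) = Add(1, Mul(-1, L))
Mul(Add(-28, Mul(0, Add(Function('a')(Mul(6, Add(-1, 5)), Function('O')(-3, 6)), -4))), 17) = Mul(Add(-28, Mul(0, Add(Add(1, Mul(-1, Add(Rational(1, 9), Mul(Rational(1, 9), 6)))), -4))), 17) = Mul(Add(-28, Mul(0, Add(Add(1, Mul(-1, Add(Rational(1, 9), Rational(2, 3)))), -4))), 17) = Mul(Add(-28, Mul(0, Add(Add(1, Mul(-1, Rational(7, 9))), -4))), 17) = Mul(Add(-28, Mul(0, Add(Add(1, Rational(-7, 9)), -4))), 17) = Mul(Add(-28, Mul(0, Add(Rational(2, 9), -4))), 17) = Mul(Add(-28, Mul(0, Rational(-34, 9))), 17) = Mul(Add(-28, 0), 17) = Mul(-28, 17) = -476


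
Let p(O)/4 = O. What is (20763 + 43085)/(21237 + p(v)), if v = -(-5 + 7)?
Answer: 2776/923 ≈ 3.0076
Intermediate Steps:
v = -2 (v = -1*2 = -2)
p(O) = 4*O
(20763 + 43085)/(21237 + p(v)) = (20763 + 43085)/(21237 + 4*(-2)) = 63848/(21237 - 8) = 63848/21229 = 63848*(1/21229) = 2776/923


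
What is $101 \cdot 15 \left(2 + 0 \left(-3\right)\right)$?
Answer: $3030$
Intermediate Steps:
$101 \cdot 15 \left(2 + 0 \left(-3\right)\right) = 1515 \left(2 + 0\right) = 1515 \cdot 2 = 3030$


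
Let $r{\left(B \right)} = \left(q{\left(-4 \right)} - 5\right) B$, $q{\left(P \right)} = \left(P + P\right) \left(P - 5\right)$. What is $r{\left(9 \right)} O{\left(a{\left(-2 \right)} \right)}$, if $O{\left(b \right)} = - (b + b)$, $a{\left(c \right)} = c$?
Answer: $2412$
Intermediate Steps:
$q{\left(P \right)} = 2 P \left(-5 + P\right)$
$O{\left(b \right)} = - 2 b$
$r{\left(B \right)} = 67 B$ ($r{\left(B \right)} = \left(2 \left(-4\right) \left(-5 - 4\right) - 5\right) B = \left(2 \left(-4\right) \left(-9\right) - 5\right) B = \left(72 - 5\right) B = 67 B$)
$r{\left(9 \right)} O{\left(a{\left(-2 \right)} \right)} = 67 \cdot 9 \left(\left(-2\right) \left(-2\right)\right) = 603 \cdot 4 = 2412$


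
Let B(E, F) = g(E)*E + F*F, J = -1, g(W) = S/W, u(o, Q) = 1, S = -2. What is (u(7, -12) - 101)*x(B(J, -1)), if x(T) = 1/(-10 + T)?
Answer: 100/11 ≈ 9.0909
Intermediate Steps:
g(W) = -2/W
B(E, F) = -2 + F**2 (B(E, F) = (-2/E)*E + F*F = -2 + F**2)
(u(7, -12) - 101)*x(B(J, -1)) = (1 - 101)/(-10 + (-2 + (-1)**2)) = -100/(-10 + (-2 + 1)) = -100/(-10 - 1) = -100/(-11) = -100*(-1/11) = 100/11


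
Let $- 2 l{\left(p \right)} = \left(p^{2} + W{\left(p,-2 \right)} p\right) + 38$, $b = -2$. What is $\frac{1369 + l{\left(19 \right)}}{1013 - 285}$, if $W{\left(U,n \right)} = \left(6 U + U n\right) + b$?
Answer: $\frac{933}{1456} \approx 0.6408$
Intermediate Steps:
$W{\left(U,n \right)} = -2 + 6 U + U n$ ($W{\left(U,n \right)} = \left(6 U + U n\right) - 2 = -2 + 6 U + U n$)
$l{\left(p \right)} = -19 - \frac{p^{2}}{2} - \frac{p \left(-2 + 4 p\right)}{2}$ ($l{\left(p \right)} = - \frac{\left(p^{2} + \left(-2 + 6 p + p \left(-2\right)\right) p\right) + 38}{2} = - \frac{\left(p^{2} + \left(-2 + 6 p - 2 p\right) p\right) + 38}{2} = - \frac{\left(p^{2} + \left(-2 + 4 p\right) p\right) + 38}{2} = - \frac{\left(p^{2} + p \left(-2 + 4 p\right)\right) + 38}{2} = - \frac{38 + p^{2} + p \left(-2 + 4 p\right)}{2} = -19 - \frac{p^{2}}{2} - \frac{p \left(-2 + 4 p\right)}{2}$)
$\frac{1369 + l{\left(19 \right)}}{1013 - 285} = \frac{1369 - \frac{1805}{2}}{1013 - 285} = \frac{1369 - \frac{1805}{2}}{728} = \left(1369 - \frac{1805}{2}\right) \frac{1}{728} = \frac{933}{2} \cdot \frac{1}{728} = \frac{933}{1456}$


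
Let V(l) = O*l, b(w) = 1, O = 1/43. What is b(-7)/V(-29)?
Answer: -43/29 ≈ -1.4828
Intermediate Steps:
O = 1/43 ≈ 0.023256
V(l) = l/43
b(-7)/V(-29) = 1/((1/43)*(-29)) = 1/(-29/43) = 1*(-43/29) = -43/29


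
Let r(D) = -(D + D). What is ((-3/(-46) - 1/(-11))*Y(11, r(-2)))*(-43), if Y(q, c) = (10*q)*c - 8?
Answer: -733752/253 ≈ -2900.2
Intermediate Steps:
r(D) = -2*D
Y(q, c) = -8 + 10*c*q (Y(q, c) = 10*c*q - 8 = -8 + 10*c*q)
((-3/(-46) - 1/(-11))*Y(11, r(-2)))*(-43) = ((-3/(-46) - 1/(-11))*(-8 + 10*(-2*(-2))*11))*(-43) = ((-3*(-1/46) - 1*(-1/11))*(-8 + 10*4*11))*(-43) = ((3/46 + 1/11)*(-8 + 440))*(-43) = ((79/506)*432)*(-43) = (17064/253)*(-43) = -733752/253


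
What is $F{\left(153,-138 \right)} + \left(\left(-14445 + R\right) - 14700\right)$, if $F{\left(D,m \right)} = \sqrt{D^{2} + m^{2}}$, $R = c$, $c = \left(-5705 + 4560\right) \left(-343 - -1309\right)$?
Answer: $-1135215 + 3 \sqrt{4717} \approx -1.135 \cdot 10^{6}$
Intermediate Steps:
$c = -1106070$ ($c = - 1145 \left(-343 + 1309\right) = \left(-1145\right) 966 = -1106070$)
$R = -1106070$
$F{\left(153,-138 \right)} + \left(\left(-14445 + R\right) - 14700\right) = \sqrt{153^{2} + \left(-138\right)^{2}} - 1135215 = \sqrt{23409 + 19044} - 1135215 = \sqrt{42453} - 1135215 = 3 \sqrt{4717} - 1135215 = -1135215 + 3 \sqrt{4717}$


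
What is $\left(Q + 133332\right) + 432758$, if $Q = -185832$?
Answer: $380258$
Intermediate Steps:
$\left(Q + 133332\right) + 432758 = \left(-185832 + 133332\right) + 432758 = -52500 + 432758 = 380258$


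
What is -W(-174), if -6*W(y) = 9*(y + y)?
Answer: -522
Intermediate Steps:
W(y) = -3*y (W(y) = -3*(y + y)/2 = -3*2*y/2 = -3*y)
-W(-174) = -(-3)*(-174) = -1*522 = -522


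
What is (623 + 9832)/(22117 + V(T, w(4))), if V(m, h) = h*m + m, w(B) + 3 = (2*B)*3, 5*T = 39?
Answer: 52275/111443 ≈ 0.46907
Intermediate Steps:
T = 39/5 (T = (⅕)*39 = 39/5 ≈ 7.8000)
w(B) = -3 + 6*B (w(B) = -3 + (2*B)*3 = -3 + 6*B)
V(m, h) = m + h*m
(623 + 9832)/(22117 + V(T, w(4))) = (623 + 9832)/(22117 + 39*(1 + (-3 + 6*4))/5) = 10455/(22117 + 39*(1 + (-3 + 24))/5) = 10455/(22117 + 39*(1 + 21)/5) = 10455/(22117 + (39/5)*22) = 10455/(22117 + 858/5) = 10455/(111443/5) = 10455*(5/111443) = 52275/111443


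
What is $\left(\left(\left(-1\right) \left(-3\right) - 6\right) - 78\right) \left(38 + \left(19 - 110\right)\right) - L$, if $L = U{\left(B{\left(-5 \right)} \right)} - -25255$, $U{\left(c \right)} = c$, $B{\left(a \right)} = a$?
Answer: $-20957$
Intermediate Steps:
$L = 25250$ ($L = -5 - -25255 = -5 + 25255 = 25250$)
$\left(\left(\left(-1\right) \left(-3\right) - 6\right) - 78\right) \left(38 + \left(19 - 110\right)\right) - L = \left(\left(\left(-1\right) \left(-3\right) - 6\right) - 78\right) \left(38 + \left(19 - 110\right)\right) - 25250 = \left(\left(3 - 6\right) - 78\right) \left(38 - 91\right) - 25250 = \left(-3 - 78\right) \left(-53\right) - 25250 = \left(-81\right) \left(-53\right) - 25250 = 4293 - 25250 = -20957$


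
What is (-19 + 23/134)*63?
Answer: -158949/134 ≈ -1186.2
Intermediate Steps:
(-19 + 23/134)*63 = -2523/134*63 = -158949/134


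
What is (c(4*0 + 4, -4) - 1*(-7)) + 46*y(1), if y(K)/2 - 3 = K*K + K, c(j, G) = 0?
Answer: 467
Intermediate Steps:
y(K) = 6 + 2*K + 2*K² (y(K) = 6 + 2*(K*K + K) = 6 + 2*(K² + K) = 6 + 2*(K + K²) = 6 + (2*K + 2*K²) = 6 + 2*K + 2*K²)
(c(4*0 + 4, -4) - 1*(-7)) + 46*y(1) = (0 - 1*(-7)) + 46*(6 + 2*1 + 2*1²) = (0 + 7) + 46*(6 + 2 + 2*1) = 7 + 46*(6 + 2 + 2) = 7 + 46*10 = 7 + 460 = 467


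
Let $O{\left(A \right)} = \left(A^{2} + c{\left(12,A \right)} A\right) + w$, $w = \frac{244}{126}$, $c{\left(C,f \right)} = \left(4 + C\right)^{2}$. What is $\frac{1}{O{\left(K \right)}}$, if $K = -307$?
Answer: $\frac{63}{986513} \approx 6.3861 \cdot 10^{-5}$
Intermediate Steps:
$w = \frac{122}{63}$ ($w = 244 \cdot \frac{1}{126} = \frac{122}{63} \approx 1.9365$)
$O{\left(A \right)} = \frac{122}{63} + A^{2} + 256 A$ ($O{\left(A \right)} = \left(A^{2} + \left(4 + 12\right)^{2} A\right) + \frac{122}{63} = \left(A^{2} + 16^{2} A\right) + \frac{122}{63} = \left(A^{2} + 256 A\right) + \frac{122}{63} = \frac{122}{63} + A^{2} + 256 A$)
$\frac{1}{O{\left(K \right)}} = \frac{1}{\frac{122}{63} + \left(-307\right)^{2} + 256 \left(-307\right)} = \frac{1}{\frac{122}{63} + 94249 - 78592} = \frac{1}{\frac{986513}{63}} = \frac{63}{986513}$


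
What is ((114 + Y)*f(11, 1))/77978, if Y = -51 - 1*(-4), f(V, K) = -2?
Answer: -67/38989 ≈ -0.0017184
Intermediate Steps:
Y = -47 (Y = -51 + 4 = -47)
((114 + Y)*f(11, 1))/77978 = ((114 - 47)*(-2))/77978 = (67*(-2))*(1/77978) = -134*1/77978 = -67/38989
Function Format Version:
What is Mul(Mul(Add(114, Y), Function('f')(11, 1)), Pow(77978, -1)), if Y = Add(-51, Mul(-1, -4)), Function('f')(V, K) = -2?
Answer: Rational(-67, 38989) ≈ -0.0017184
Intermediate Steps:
Y = -47 (Y = Add(-51, 4) = -47)
Mul(Mul(Add(114, Y), Function('f')(11, 1)), Pow(77978, -1)) = Mul(Mul(Add(114, -47), -2), Pow(77978, -1)) = Mul(Mul(67, -2), Rational(1, 77978)) = Mul(-134, Rational(1, 77978)) = Rational(-67, 38989)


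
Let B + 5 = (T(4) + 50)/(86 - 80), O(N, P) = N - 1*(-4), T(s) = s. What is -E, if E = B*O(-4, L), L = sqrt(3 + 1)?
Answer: 0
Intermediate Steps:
L = 2 (L = sqrt(4) = 2)
O(N, P) = 4 + N (O(N, P) = N + 4 = 4 + N)
B = 4 (B = -5 + (4 + 50)/(86 - 80) = -5 + 54/6 = -5 + 54*(1/6) = -5 + 9 = 4)
E = 0 (E = 4*(4 - 4) = 4*0 = 0)
-E = -1*0 = 0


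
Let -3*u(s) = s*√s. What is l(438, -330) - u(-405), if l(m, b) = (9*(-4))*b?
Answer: 11880 - 1215*I*√5 ≈ 11880.0 - 2716.8*I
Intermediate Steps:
l(m, b) = -36*b
u(s) = -s^(3/2)/3 (u(s) = -s*√s/3 = -s^(3/2)/3)
l(438, -330) - u(-405) = -36*(-330) - (-1)*(-405)^(3/2)/3 = 11880 - (-1)*(-3645*I*√5)/3 = 11880 - 1215*I*√5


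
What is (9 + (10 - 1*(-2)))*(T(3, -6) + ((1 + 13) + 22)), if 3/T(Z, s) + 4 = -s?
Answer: 1575/2 ≈ 787.50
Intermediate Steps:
T(Z, s) = 3/(-4 - s)
(9 + (10 - 1*(-2)))*(T(3, -6) + ((1 + 13) + 22)) = (9 + (10 - 1*(-2)))*(-3/(4 - 6) + ((1 + 13) + 22)) = (9 + (10 + 2))*(-3/(-2) + (14 + 22)) = (9 + 12)*(-3*(-½) + 36) = 21*(3/2 + 36) = 21*(75/2) = 1575/2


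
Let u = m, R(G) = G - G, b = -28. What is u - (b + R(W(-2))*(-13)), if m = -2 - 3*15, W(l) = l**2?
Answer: -19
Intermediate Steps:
R(G) = 0
m = -47 (m = -2 - 45 = -47)
u = -47
u - (b + R(W(-2))*(-13)) = -47 - (-28 + 0*(-13)) = -47 - (-28 + 0) = -47 - 1*(-28) = -47 + 28 = -19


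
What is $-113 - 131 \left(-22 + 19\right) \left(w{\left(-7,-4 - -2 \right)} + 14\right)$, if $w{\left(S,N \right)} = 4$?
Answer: $6961$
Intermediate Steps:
$-113 - 131 \left(-22 + 19\right) \left(w{\left(-7,-4 - -2 \right)} + 14\right) = -113 - 131 \left(-22 + 19\right) \left(4 + 14\right) = -113 - 131 \left(\left(-3\right) 18\right) = -113 - -7074 = -113 + 7074 = 6961$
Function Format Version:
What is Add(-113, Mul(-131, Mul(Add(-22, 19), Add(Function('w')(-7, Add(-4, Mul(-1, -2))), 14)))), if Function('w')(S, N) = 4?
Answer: 6961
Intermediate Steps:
Add(-113, Mul(-131, Mul(Add(-22, 19), Add(Function('w')(-7, Add(-4, Mul(-1, -2))), 14)))) = Add(-113, Mul(-131, Mul(Add(-22, 19), Add(4, 14)))) = Add(-113, Mul(-131, Mul(-3, 18))) = Add(-113, Mul(-131, -54)) = Add(-113, 7074) = 6961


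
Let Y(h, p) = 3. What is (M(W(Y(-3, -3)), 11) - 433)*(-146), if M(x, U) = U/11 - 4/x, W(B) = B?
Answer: 189800/3 ≈ 63267.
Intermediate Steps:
M(x, U) = -4/x + U/11 (M(x, U) = U*(1/11) - 4/x = U/11 - 4/x = -4/x + U/11)
(M(W(Y(-3, -3)), 11) - 433)*(-146) = ((-4/3 + (1/11)*11) - 433)*(-146) = ((-4*⅓ + 1) - 433)*(-146) = ((-4/3 + 1) - 433)*(-146) = (-⅓ - 433)*(-146) = -1300/3*(-146) = 189800/3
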